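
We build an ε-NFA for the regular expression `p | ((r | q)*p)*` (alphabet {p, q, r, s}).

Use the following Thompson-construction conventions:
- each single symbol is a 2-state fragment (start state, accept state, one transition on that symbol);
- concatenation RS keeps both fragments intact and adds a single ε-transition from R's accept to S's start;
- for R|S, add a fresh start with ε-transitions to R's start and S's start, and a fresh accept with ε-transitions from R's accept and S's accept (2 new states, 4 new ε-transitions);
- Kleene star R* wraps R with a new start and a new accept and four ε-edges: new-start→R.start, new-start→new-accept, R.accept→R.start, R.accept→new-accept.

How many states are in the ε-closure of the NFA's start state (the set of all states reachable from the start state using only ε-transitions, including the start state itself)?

Work bottom-up. For each fragment F, track |ε-closure(F.start)| and whether F's accept lies in that closure (i.e. whether F accepts ε). A single-symbol fragment has closure size 1 and does not accept ε.
  r | q : |closure| = 1 + 1 + 1 = 3 (the new accept is not ε-reachable since no branch accepts ε)
  (r | q)* : the star's fresh start ε-reaches both the body's start and the fresh accept: |closure| = 2 + 3 = 5
  (r | q)*p : |closure| = 5 + 1 = 6 (closure spills across the concat boundary because the left factor accepts ε)
  ((r | q)*p)* : new start has ε-edges to the inner start and to the new accept, so |closure| = 2 + 6 = 8
  p | ((r | q)*p)* : |closure| = 1 (new start) + (1 + 8) + 1 (new accept, since some branch ε-reaches its own accept) = 11

11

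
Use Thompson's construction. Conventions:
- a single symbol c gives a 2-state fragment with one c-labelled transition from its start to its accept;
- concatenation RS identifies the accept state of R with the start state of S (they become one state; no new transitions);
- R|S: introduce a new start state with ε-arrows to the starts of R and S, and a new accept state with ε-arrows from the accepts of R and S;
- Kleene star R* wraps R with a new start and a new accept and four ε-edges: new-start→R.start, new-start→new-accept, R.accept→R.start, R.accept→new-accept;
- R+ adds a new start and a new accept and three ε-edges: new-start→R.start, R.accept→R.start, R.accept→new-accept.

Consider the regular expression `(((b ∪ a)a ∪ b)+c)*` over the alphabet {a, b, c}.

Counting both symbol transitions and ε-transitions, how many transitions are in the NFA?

Recursing over subexpressions:
Each of the 5 symbol leaves contributes 1 transition (1 symbol, 0 ε).
  b ∪ a : 6 transitions (2 symbol, 4 ε)
  (b ∪ a)a : 7 transitions (3 symbol, 4 ε)
  (b ∪ a)a ∪ b : 12 transitions (4 symbol, 8 ε)
  ((b ∪ a)a ∪ b)+ : 15 transitions (4 symbol, 11 ε)
  ((b ∪ a)a ∪ b)+c : 16 transitions (5 symbol, 11 ε)
  (((b ∪ a)a ∪ b)+c)* : 20 transitions (5 symbol, 15 ε)

20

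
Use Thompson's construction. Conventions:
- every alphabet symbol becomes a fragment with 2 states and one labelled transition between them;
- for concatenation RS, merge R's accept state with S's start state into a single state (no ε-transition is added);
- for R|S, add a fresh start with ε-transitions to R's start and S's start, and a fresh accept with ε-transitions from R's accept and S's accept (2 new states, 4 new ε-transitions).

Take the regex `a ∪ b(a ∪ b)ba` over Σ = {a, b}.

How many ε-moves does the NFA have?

Recursing over subexpressions:
Each of the 6 symbol leaves contributes 0 ε-transitions.
  a ∪ b → 4 ε-transitions
  b(a ∪ b)ba → 4 ε-transitions
  a ∪ b(a ∪ b)ba → 8 ε-transitions

8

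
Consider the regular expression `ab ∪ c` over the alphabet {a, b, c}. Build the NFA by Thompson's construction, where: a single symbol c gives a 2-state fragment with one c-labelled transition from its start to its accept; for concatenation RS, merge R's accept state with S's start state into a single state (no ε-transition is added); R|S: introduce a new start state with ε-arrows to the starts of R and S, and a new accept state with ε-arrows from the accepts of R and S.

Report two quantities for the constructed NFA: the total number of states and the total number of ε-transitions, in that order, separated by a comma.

7, 4

By structural recursion:
Each of the 3 symbol leaves contributes 2 states and 0 ε-transitions.
  ab : 3 states, 0 ε-transitions
  ab ∪ c : 7 states, 4 ε-transitions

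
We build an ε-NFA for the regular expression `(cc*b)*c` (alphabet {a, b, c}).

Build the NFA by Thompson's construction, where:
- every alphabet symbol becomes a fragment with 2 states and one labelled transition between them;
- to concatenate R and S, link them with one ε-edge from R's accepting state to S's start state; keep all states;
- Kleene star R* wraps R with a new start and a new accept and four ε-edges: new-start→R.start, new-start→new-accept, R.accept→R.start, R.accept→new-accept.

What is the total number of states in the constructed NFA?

Building bottom-up:
Each of the 4 symbol leaves contributes a 2-state fragment.
  c* → 4 states
  cc*b → 8 states
  (cc*b)* → 10 states
  (cc*b)*c → 12 states

12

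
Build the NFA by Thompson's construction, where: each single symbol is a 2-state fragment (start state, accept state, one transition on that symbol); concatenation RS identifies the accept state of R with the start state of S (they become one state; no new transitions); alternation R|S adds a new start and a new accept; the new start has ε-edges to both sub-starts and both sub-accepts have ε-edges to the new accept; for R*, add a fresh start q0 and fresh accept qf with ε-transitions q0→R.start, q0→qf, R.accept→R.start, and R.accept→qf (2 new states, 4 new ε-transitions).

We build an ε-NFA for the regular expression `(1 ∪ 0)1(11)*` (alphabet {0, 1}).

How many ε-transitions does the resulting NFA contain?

8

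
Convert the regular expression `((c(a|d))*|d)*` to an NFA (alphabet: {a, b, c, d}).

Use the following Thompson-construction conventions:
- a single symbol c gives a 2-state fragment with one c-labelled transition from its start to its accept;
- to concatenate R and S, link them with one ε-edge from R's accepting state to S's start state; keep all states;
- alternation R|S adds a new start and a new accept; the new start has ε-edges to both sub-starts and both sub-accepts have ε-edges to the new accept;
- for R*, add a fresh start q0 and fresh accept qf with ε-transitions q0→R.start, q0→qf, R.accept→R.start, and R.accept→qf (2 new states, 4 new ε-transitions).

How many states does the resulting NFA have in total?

Bottom-up over the parse tree:
Each of the 4 symbol leaves contributes a 2-state fragment.
  a|d = 6 states
  c(a|d) = 8 states
  (c(a|d))* = 10 states
  (c(a|d))*|d = 14 states
  ((c(a|d))*|d)* = 16 states

16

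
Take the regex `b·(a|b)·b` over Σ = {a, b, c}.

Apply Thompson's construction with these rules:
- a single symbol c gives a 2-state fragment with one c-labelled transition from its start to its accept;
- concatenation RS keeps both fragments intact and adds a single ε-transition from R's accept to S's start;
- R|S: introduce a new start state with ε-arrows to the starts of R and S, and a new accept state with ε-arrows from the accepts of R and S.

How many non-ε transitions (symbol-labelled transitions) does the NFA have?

Per subexpression:
Each of the 4 symbol leaves contributes exactly 1 symbol transition.
  a|b — 2 symbol transitions
  b·(a|b)·b — 4 symbol transitions

4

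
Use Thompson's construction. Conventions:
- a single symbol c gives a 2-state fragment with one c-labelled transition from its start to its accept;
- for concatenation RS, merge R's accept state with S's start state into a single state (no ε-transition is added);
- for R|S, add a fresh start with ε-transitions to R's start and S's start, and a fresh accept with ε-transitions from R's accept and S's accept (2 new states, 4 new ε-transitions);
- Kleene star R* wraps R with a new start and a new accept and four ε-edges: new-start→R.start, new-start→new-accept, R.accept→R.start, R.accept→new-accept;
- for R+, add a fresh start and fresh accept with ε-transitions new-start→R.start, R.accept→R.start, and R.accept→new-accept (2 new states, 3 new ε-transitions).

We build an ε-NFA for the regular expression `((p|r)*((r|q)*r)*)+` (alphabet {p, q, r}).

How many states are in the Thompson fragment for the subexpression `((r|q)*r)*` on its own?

Fragment for `((r|q)*r)*`:
Each of the 3 symbol leaves contributes a 2-state fragment.
  r|q — 6 states
  (r|q)* — 8 states
  (r|q)*r — 9 states
  ((r|q)*r)* — 11 states

11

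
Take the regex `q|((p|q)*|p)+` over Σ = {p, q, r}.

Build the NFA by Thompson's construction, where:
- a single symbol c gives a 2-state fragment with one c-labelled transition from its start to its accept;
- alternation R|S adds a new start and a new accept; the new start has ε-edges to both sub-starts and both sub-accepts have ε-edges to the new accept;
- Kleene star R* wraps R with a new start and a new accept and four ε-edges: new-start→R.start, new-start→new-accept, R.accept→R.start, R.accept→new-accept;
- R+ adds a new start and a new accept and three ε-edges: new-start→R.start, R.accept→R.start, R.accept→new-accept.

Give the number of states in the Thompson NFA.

Per subexpression:
Each of the 4 symbol leaves contributes a 2-state fragment.
  p|q → 6 states
  (p|q)* → 8 states
  (p|q)*|p → 12 states
  ((p|q)*|p)+ → 14 states
  q|((p|q)*|p)+ → 18 states

18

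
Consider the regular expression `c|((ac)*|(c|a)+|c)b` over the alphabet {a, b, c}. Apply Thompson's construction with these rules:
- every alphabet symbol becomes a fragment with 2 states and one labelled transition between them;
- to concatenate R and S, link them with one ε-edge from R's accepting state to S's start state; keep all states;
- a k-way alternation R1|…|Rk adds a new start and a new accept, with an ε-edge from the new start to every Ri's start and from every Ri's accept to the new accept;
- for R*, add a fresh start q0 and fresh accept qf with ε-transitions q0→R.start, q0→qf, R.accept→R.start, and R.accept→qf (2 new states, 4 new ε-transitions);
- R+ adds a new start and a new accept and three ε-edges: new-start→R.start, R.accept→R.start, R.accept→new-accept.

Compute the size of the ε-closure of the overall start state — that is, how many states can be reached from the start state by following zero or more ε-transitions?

13

Work bottom-up. For each fragment F, track |ε-closure(F.start)| and whether F's accept lies in that closure (i.e. whether F accepts ε). A single-symbol fragment has closure size 1 and does not accept ε.
  ac : |ε-closure| equals the left operand's closure size = 1 (its accept is not ε-reachable, so the closure stops there)
  (ac)* : new start has ε-edges to the inner start and to the new accept, so |ε-closure| = 2 + 1 = 3
  c|a : |ε-closure| = 1 + 1 + 1 = 3 (the new accept is not ε-reachable since no branch accepts ε)
  (c|a)+ : |ε-closure| = 1 + 3 = 4 (the body doesn't accept ε, so the new accept is not reached)
  (ac)*|(c|a)+|c : |ε-closure| = 1 (new start) + (3 + 4 + 1) + 1 (new accept, since some branch ε-reaches its own accept) = 10
  ((ac)*|(c|a)+|c)b : the left operand accepts ε, so the closure extends into the next operand (via the concat ε-link); |ε-closure| = 10 + 1 = 11
  c|((ac)*|(c|a)+|c)b : new start ε-reaches every alternative's start; none of them accept ε, so the new accept is not reached: |ε-closure| = 1 + 1 + 11 = 13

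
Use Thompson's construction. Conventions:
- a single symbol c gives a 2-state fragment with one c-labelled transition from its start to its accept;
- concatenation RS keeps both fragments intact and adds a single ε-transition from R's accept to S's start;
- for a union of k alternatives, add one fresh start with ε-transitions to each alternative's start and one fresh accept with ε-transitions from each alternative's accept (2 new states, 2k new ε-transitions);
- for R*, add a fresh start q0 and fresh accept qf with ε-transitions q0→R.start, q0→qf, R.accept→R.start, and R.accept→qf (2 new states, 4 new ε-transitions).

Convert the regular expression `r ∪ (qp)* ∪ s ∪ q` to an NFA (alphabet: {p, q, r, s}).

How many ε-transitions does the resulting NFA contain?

13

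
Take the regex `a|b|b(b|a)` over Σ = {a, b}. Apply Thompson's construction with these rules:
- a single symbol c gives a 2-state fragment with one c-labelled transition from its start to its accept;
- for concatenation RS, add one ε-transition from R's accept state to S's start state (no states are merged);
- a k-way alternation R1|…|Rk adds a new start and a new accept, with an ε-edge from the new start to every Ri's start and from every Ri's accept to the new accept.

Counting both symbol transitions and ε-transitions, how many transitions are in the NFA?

16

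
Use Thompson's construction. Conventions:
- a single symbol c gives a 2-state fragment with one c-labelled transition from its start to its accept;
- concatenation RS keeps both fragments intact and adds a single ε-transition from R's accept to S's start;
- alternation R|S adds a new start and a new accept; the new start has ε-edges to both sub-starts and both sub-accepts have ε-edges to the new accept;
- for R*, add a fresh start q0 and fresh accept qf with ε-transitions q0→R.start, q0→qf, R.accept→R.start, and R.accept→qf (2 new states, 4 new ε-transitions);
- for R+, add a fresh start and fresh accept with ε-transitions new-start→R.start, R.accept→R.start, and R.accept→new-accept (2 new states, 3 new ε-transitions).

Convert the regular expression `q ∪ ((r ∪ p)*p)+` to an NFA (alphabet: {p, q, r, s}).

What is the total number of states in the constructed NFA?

By structural recursion:
Each of the 4 symbol leaves contributes a 2-state fragment.
  r ∪ p → 6 states
  (r ∪ p)* → 8 states
  (r ∪ p)*p → 10 states
  ((r ∪ p)*p)+ → 12 states
  q ∪ ((r ∪ p)*p)+ → 16 states

16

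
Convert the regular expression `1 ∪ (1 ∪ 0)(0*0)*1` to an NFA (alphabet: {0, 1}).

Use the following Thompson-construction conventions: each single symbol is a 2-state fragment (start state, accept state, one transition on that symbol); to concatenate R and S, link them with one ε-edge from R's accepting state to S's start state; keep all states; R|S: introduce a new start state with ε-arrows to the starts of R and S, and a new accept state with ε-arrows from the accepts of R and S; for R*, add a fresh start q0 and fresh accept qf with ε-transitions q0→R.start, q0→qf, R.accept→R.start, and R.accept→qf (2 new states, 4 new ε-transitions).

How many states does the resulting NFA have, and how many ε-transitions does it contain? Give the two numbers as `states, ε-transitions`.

20, 19

Building bottom-up:
Each of the 6 symbol leaves contributes 2 states and 0 ε-transitions.
  1 ∪ 0 — 6 states, 4 ε-transitions
  0* — 4 states, 4 ε-transitions
  0*0 — 6 states, 5 ε-transitions
  (0*0)* — 8 states, 9 ε-transitions
  (1 ∪ 0)(0*0)*1 — 16 states, 15 ε-transitions
  1 ∪ (1 ∪ 0)(0*0)*1 — 20 states, 19 ε-transitions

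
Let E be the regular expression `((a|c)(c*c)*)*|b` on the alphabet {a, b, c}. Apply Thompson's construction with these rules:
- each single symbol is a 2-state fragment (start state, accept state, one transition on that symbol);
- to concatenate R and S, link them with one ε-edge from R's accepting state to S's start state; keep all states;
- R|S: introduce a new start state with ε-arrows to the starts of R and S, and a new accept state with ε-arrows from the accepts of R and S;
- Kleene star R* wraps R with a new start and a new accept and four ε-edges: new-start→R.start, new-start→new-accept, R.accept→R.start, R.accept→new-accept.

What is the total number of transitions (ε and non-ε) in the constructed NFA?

27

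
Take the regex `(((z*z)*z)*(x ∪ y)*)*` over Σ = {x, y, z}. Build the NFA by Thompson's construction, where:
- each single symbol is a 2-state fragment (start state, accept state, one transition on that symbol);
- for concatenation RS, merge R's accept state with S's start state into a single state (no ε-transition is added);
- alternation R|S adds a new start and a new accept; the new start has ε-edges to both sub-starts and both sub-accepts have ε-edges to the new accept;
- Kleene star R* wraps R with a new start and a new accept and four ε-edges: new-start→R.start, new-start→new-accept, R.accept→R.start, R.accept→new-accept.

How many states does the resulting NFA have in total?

Per subexpression:
Each of the 5 symbol leaves contributes a 2-state fragment.
  z* → 4 states
  z*z → 5 states
  (z*z)* → 7 states
  (z*z)*z → 8 states
  ((z*z)*z)* → 10 states
  x ∪ y → 6 states
  (x ∪ y)* → 8 states
  ((z*z)*z)*(x ∪ y)* → 17 states
  (((z*z)*z)*(x ∪ y)*)* → 19 states

19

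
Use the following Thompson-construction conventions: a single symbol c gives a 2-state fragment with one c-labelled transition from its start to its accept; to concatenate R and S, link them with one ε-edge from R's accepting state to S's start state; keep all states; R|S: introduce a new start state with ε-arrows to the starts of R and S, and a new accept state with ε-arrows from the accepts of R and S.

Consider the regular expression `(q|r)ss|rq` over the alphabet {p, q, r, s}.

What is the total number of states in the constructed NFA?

Building bottom-up:
Each of the 6 symbol leaves contributes a 2-state fragment.
  q|r = 6 states
  (q|r)ss = 10 states
  rq = 4 states
  (q|r)ss|rq = 16 states

16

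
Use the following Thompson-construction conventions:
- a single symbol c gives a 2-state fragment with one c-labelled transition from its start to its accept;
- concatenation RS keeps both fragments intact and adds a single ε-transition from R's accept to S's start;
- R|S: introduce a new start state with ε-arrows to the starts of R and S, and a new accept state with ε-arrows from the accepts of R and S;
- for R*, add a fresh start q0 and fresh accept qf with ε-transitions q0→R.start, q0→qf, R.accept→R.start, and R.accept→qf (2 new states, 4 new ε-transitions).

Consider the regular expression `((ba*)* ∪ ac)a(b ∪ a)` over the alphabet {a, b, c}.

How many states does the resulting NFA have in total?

22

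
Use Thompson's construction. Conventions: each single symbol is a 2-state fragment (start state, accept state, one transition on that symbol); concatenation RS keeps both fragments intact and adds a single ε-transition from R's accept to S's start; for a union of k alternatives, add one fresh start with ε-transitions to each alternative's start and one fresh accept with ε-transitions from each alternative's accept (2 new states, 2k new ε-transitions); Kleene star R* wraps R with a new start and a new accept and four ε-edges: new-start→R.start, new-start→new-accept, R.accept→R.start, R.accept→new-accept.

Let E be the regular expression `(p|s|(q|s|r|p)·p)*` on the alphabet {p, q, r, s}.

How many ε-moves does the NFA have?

19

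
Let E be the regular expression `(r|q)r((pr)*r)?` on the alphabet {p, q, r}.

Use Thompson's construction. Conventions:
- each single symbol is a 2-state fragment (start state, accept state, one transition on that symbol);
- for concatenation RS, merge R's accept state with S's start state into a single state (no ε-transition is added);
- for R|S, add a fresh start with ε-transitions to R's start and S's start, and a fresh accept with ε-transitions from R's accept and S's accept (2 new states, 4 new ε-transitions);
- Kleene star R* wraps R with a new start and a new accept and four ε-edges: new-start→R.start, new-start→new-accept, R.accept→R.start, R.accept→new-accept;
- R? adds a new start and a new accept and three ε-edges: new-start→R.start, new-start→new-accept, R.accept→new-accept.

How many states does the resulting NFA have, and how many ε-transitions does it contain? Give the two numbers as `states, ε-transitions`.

Per subexpression:
Each of the 6 symbol leaves contributes 2 states and 0 ε-transitions.
  r|q = 6 states, 4 ε-transitions
  pr = 3 states, 0 ε-transitions
  (pr)* = 5 states, 4 ε-transitions
  (pr)*r = 6 states, 4 ε-transitions
  ((pr)*r)? = 8 states, 7 ε-transitions
  (r|q)r((pr)*r)? = 14 states, 11 ε-transitions

14, 11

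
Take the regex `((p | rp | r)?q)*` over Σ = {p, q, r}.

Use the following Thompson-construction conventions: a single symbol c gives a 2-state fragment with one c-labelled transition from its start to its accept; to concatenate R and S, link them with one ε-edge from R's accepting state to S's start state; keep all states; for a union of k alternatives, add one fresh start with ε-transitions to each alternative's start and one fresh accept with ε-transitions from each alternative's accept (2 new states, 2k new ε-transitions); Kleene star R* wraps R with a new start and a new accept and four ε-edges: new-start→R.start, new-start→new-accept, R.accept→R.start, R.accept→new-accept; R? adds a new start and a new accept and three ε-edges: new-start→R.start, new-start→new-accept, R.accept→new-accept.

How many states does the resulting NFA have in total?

16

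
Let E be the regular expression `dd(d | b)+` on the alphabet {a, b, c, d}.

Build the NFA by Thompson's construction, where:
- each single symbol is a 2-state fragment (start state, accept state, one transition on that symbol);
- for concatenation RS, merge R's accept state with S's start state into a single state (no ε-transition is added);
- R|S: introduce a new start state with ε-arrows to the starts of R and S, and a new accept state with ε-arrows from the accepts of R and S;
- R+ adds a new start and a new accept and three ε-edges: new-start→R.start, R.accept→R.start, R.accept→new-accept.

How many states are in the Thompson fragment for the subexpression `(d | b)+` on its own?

Fragment for `(d | b)+`:
Each of the 2 symbol leaves contributes a 2-state fragment.
  d | b : 6 states
  (d | b)+ : 8 states

8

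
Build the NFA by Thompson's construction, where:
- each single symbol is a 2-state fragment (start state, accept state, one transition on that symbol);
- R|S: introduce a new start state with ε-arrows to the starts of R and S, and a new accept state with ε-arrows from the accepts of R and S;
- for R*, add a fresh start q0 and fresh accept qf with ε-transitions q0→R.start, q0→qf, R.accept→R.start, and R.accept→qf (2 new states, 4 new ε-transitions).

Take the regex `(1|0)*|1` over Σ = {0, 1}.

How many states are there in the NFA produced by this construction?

12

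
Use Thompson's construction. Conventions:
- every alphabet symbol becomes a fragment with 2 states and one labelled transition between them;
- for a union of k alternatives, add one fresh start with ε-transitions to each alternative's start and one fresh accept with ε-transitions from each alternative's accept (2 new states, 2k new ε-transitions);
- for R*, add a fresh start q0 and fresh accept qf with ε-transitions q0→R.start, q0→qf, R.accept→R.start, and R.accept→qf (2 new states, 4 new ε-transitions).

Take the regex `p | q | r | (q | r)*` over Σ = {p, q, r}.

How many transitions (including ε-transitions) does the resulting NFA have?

Bottom-up over the parse tree:
Each of the 5 symbol leaves contributes 1 transition (1 symbol, 0 ε).
  q | r = 6 transitions (2 symbol, 4 ε)
  (q | r)* = 10 transitions (2 symbol, 8 ε)
  p | q | r | (q | r)* = 21 transitions (5 symbol, 16 ε)

21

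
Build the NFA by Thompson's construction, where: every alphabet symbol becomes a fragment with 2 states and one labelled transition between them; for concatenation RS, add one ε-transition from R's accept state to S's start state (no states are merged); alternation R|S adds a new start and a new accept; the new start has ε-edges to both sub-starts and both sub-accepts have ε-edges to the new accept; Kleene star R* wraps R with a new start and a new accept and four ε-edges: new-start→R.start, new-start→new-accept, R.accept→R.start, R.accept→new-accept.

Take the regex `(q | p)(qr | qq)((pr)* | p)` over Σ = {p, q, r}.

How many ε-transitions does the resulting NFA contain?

Building bottom-up:
Each of the 9 symbol leaves contributes 0 ε-transitions.
  q | p → 4 ε-transitions
  qr → 1 ε-transition
  qq → 1 ε-transition
  qr | qq → 6 ε-transitions
  pr → 1 ε-transition
  (pr)* → 5 ε-transitions
  (pr)* | p → 9 ε-transitions
  (q | p)(qr | qq)((pr)* | p) → 21 ε-transitions

21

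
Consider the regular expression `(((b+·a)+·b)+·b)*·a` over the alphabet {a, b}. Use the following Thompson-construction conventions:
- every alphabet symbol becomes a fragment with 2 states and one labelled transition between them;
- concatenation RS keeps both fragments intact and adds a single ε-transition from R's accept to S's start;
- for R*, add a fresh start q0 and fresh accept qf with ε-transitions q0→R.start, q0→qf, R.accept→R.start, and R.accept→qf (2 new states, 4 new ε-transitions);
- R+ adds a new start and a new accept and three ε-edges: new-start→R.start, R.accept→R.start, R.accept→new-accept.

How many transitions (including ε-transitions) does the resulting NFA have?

Building bottom-up:
Each of the 5 symbol leaves contributes 1 transition (1 symbol, 0 ε).
  b+ → 4 transitions (1 symbol, 3 ε)
  b+·a → 6 transitions (2 symbol, 4 ε)
  (b+·a)+ → 9 transitions (2 symbol, 7 ε)
  (b+·a)+·b → 11 transitions (3 symbol, 8 ε)
  ((b+·a)+·b)+ → 14 transitions (3 symbol, 11 ε)
  ((b+·a)+·b)+·b → 16 transitions (4 symbol, 12 ε)
  (((b+·a)+·b)+·b)* → 20 transitions (4 symbol, 16 ε)
  (((b+·a)+·b)+·b)*·a → 22 transitions (5 symbol, 17 ε)

22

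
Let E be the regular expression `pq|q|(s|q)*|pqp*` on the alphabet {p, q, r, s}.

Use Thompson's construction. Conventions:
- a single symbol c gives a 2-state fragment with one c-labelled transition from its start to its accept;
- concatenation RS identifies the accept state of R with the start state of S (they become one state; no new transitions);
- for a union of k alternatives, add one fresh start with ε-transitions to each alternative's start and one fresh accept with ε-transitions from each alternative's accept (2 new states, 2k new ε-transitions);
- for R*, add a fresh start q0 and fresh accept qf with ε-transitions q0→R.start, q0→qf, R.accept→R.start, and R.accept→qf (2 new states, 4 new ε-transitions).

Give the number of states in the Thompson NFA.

Recursing over subexpressions:
Each of the 8 symbol leaves contributes a 2-state fragment.
  pq → 3 states
  s|q → 6 states
  (s|q)* → 8 states
  p* → 4 states
  pqp* → 6 states
  pq|q|(s|q)*|pqp* → 21 states

21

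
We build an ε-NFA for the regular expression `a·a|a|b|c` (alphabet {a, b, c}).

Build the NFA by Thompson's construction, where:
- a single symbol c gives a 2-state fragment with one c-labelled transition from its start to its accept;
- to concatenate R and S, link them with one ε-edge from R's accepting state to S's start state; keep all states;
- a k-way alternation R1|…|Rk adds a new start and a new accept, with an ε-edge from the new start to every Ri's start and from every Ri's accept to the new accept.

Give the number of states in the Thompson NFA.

12

By structural recursion:
Each of the 5 symbol leaves contributes a 2-state fragment.
  a·a : 4 states
  a·a|a|b|c : 12 states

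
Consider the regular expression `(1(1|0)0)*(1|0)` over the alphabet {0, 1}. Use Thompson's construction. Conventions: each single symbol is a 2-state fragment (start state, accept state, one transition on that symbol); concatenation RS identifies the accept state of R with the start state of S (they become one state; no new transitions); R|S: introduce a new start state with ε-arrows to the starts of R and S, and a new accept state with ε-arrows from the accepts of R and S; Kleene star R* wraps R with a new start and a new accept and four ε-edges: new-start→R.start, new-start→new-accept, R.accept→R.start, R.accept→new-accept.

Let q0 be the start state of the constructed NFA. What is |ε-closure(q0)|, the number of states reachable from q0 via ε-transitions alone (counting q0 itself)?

Let C(F) = |ε-closure(F.start)| within fragment F, and note whether F accepts ε. Symbol fragments have C = 1 and do not accept ε. Then:
  1|0 → new start ε-reaches every alternative's start; none of them accept ε, so the new accept is not reached: |closure| = 1 + 1 + 1 = 3
  1(1|0)0 → same as the first factor's closure: |closure| = 1
  (1(1|0)0)* → the star's fresh start ε-reaches both the body's start and the fresh accept: |closure| = 2 + 1 = 3
  1|0 → new start ε-reaches every alternative's start; none of them accept ε, so the new accept is not reached: |closure| = 1 + 1 + 1 = 3
  (1(1|0)0)*(1|0) → |closure| = 3 + (3−1) = 5 (closure spills across the concat boundary because the left factor accepts ε)

5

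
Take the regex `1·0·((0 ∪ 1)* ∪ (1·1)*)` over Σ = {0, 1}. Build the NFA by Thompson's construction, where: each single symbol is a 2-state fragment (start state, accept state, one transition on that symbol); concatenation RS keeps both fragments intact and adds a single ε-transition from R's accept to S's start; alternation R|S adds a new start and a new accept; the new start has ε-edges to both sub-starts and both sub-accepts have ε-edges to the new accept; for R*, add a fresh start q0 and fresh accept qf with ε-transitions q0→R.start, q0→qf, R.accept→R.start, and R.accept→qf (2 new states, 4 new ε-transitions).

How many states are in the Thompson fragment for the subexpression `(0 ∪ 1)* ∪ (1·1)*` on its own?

16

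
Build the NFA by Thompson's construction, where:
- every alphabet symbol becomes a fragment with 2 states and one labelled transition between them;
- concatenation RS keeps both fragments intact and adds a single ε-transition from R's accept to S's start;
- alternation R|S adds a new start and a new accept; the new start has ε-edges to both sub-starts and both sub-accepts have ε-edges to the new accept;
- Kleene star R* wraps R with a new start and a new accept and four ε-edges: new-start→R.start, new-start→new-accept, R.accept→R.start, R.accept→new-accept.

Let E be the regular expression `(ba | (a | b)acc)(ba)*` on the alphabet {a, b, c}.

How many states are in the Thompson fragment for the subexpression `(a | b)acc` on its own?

Fragment for `(a | b)acc`:
Each of the 5 symbol leaves contributes a 2-state fragment.
  a | b = 6 states
  (a | b)acc = 12 states

12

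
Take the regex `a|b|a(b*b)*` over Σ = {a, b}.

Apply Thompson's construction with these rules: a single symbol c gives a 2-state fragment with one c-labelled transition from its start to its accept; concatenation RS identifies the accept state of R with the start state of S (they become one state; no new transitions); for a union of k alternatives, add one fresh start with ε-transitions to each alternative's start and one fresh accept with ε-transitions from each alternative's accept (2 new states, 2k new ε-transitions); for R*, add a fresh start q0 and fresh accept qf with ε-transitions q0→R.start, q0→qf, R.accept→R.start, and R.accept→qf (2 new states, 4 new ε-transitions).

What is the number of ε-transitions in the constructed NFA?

By structural recursion:
Each of the 5 symbol leaves contributes 0 ε-transitions.
  b* : 4 ε-transitions
  b*b : 4 ε-transitions
  (b*b)* : 8 ε-transitions
  a(b*b)* : 8 ε-transitions
  a|b|a(b*b)* : 14 ε-transitions

14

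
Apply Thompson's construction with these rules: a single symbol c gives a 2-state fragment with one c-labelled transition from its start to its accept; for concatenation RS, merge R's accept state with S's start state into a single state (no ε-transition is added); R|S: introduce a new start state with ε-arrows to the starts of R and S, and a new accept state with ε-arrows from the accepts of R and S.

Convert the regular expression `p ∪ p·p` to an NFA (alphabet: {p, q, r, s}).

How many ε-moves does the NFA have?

By structural recursion:
Each of the 3 symbol leaves contributes 0 ε-transitions.
  p·p : 0 ε-transitions
  p ∪ p·p : 4 ε-transitions

4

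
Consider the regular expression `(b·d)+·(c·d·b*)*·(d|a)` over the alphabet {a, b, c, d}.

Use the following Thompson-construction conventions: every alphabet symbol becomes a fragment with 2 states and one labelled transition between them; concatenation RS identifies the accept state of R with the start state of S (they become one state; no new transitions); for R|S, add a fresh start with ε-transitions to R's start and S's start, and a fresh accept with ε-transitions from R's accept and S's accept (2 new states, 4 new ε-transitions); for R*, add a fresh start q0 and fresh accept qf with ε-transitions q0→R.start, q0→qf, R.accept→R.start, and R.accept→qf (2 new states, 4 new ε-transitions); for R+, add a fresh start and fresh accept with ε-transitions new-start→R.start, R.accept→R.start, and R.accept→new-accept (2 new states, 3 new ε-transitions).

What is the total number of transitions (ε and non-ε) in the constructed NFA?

22

Building bottom-up:
Each of the 7 symbol leaves contributes 1 transition (1 symbol, 0 ε).
  b·d → 2 transitions (2 symbol, 0 ε)
  (b·d)+ → 5 transitions (2 symbol, 3 ε)
  b* → 5 transitions (1 symbol, 4 ε)
  c·d·b* → 7 transitions (3 symbol, 4 ε)
  (c·d·b*)* → 11 transitions (3 symbol, 8 ε)
  d|a → 6 transitions (2 symbol, 4 ε)
  (b·d)+·(c·d·b*)*·(d|a) → 22 transitions (7 symbol, 15 ε)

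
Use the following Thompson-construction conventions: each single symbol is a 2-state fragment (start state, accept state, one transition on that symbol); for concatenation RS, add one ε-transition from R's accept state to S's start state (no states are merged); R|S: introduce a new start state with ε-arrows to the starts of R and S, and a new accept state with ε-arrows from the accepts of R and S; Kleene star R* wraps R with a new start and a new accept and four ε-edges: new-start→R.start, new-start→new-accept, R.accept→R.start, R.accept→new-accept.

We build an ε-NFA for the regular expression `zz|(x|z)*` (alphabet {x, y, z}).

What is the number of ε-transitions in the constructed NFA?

By structural recursion:
Each of the 4 symbol leaves contributes 0 ε-transitions.
  zz — 1 ε-transition
  x|z — 4 ε-transitions
  (x|z)* — 8 ε-transitions
  zz|(x|z)* — 13 ε-transitions

13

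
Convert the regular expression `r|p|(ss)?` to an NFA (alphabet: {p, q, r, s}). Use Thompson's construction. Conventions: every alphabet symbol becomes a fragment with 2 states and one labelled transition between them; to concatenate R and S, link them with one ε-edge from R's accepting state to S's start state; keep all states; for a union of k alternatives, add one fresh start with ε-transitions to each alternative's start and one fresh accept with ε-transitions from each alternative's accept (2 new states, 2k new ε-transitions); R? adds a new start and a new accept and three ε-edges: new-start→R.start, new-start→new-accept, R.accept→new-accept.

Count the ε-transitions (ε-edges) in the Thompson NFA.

10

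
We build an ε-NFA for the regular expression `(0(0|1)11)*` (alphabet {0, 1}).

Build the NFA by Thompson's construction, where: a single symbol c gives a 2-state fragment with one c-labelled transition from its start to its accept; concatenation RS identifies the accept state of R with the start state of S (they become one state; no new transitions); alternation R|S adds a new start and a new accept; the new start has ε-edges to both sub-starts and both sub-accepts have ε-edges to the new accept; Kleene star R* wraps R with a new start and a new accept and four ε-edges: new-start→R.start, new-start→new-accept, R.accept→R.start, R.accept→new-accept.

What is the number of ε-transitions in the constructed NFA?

8

Recursing over subexpressions:
Each of the 5 symbol leaves contributes 0 ε-transitions.
  0|1 = 4 ε-transitions
  0(0|1)11 = 4 ε-transitions
  (0(0|1)11)* = 8 ε-transitions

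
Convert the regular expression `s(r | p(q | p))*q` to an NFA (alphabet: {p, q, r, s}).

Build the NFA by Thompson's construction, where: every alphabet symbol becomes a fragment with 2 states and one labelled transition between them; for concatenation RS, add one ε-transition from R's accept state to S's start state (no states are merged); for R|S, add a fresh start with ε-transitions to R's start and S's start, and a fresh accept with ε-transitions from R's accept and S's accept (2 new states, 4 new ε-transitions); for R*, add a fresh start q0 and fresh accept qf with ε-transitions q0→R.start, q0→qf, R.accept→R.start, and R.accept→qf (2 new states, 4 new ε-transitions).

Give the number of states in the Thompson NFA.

Per subexpression:
Each of the 6 symbol leaves contributes a 2-state fragment.
  q | p — 6 states
  p(q | p) — 8 states
  r | p(q | p) — 12 states
  (r | p(q | p))* — 14 states
  s(r | p(q | p))*q — 18 states

18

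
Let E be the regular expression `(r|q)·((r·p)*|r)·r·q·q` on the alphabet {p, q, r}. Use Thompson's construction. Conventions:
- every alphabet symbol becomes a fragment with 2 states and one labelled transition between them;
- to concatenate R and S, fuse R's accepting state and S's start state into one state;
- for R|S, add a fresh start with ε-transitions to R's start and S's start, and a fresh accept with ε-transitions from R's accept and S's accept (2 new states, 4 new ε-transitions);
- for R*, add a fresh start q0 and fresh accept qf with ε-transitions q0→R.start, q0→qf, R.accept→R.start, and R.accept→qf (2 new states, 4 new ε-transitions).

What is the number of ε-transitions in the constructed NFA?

12

Per subexpression:
Each of the 8 symbol leaves contributes 0 ε-transitions.
  r|q = 4 ε-transitions
  r·p = 0 ε-transitions
  (r·p)* = 4 ε-transitions
  (r·p)*|r = 8 ε-transitions
  (r|q)·((r·p)*|r)·r·q·q = 12 ε-transitions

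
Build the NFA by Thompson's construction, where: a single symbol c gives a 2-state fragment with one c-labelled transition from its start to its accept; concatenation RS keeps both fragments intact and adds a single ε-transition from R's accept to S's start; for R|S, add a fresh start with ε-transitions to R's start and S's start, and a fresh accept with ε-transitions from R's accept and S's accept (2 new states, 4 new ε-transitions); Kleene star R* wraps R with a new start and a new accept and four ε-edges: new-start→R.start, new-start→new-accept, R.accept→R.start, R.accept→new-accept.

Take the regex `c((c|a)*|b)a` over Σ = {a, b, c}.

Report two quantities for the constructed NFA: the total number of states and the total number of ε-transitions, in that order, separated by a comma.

16, 14

Bottom-up over the parse tree:
Each of the 5 symbol leaves contributes 2 states and 0 ε-transitions.
  c|a = 6 states, 4 ε-transitions
  (c|a)* = 8 states, 8 ε-transitions
  (c|a)*|b = 12 states, 12 ε-transitions
  c((c|a)*|b)a = 16 states, 14 ε-transitions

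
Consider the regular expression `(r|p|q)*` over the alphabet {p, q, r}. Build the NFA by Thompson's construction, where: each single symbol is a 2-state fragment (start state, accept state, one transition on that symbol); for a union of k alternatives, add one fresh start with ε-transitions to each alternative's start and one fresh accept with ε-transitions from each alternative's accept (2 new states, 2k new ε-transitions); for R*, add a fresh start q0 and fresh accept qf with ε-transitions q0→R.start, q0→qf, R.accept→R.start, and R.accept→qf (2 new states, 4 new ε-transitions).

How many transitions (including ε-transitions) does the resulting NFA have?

13

Bottom-up over the parse tree:
Each of the 3 symbol leaves contributes 1 transition (1 symbol, 0 ε).
  r|p|q → 9 transitions (3 symbol, 6 ε)
  (r|p|q)* → 13 transitions (3 symbol, 10 ε)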